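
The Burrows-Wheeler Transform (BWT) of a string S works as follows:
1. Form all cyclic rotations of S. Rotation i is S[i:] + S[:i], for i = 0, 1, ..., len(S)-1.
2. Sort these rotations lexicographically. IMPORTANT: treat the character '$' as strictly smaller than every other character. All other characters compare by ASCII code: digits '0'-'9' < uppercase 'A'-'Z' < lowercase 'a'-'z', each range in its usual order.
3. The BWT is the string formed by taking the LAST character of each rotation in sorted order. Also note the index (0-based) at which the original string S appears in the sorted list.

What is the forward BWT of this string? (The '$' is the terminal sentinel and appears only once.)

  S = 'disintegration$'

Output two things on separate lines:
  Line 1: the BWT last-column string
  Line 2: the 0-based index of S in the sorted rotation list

Answer: nr$testdoiigina
2

Derivation:
All 15 rotations (rotation i = S[i:]+S[:i]):
  rot[0] = disintegration$
  rot[1] = isintegration$d
  rot[2] = sintegration$di
  rot[3] = integration$dis
  rot[4] = ntegration$disi
  rot[5] = tegration$disin
  rot[6] = egration$disint
  rot[7] = gration$disinte
  rot[8] = ration$disinteg
  rot[9] = ation$disintegr
  rot[10] = tion$disintegra
  rot[11] = ion$disintegrat
  rot[12] = on$disintegrati
  rot[13] = n$disintegratio
  rot[14] = $disintegration
Sorted (with $ < everything):
  sorted[0] = $disintegration  (last char: 'n')
  sorted[1] = ation$disintegr  (last char: 'r')
  sorted[2] = disintegration$  (last char: '$')
  sorted[3] = egration$disint  (last char: 't')
  sorted[4] = gration$disinte  (last char: 'e')
  sorted[5] = integration$dis  (last char: 's')
  sorted[6] = ion$disintegrat  (last char: 't')
  sorted[7] = isintegration$d  (last char: 'd')
  sorted[8] = n$disintegratio  (last char: 'o')
  sorted[9] = ntegration$disi  (last char: 'i')
  sorted[10] = on$disintegrati  (last char: 'i')
  sorted[11] = ration$disinteg  (last char: 'g')
  sorted[12] = sintegration$di  (last char: 'i')
  sorted[13] = tegration$disin  (last char: 'n')
  sorted[14] = tion$disintegra  (last char: 'a')
Last column: nr$testdoiigina
Original string S is at sorted index 2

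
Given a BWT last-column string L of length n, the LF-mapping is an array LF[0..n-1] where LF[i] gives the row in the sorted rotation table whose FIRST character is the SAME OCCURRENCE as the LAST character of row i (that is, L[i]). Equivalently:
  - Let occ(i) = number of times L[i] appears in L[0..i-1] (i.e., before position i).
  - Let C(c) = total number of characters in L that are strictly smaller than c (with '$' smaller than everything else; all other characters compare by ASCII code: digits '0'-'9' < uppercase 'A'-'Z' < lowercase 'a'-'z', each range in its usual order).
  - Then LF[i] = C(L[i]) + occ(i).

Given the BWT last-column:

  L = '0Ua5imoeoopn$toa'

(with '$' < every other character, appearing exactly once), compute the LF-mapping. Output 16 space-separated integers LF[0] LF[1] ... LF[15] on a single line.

Answer: 1 3 4 2 7 8 10 6 11 12 14 9 0 15 13 5

Derivation:
Char counts: '$':1, '0':1, '5':1, 'U':1, 'a':2, 'e':1, 'i':1, 'm':1, 'n':1, 'o':4, 'p':1, 't':1
C (first-col start): C('$')=0, C('0')=1, C('5')=2, C('U')=3, C('a')=4, C('e')=6, C('i')=7, C('m')=8, C('n')=9, C('o')=10, C('p')=14, C('t')=15
L[0]='0': occ=0, LF[0]=C('0')+0=1+0=1
L[1]='U': occ=0, LF[1]=C('U')+0=3+0=3
L[2]='a': occ=0, LF[2]=C('a')+0=4+0=4
L[3]='5': occ=0, LF[3]=C('5')+0=2+0=2
L[4]='i': occ=0, LF[4]=C('i')+0=7+0=7
L[5]='m': occ=0, LF[5]=C('m')+0=8+0=8
L[6]='o': occ=0, LF[6]=C('o')+0=10+0=10
L[7]='e': occ=0, LF[7]=C('e')+0=6+0=6
L[8]='o': occ=1, LF[8]=C('o')+1=10+1=11
L[9]='o': occ=2, LF[9]=C('o')+2=10+2=12
L[10]='p': occ=0, LF[10]=C('p')+0=14+0=14
L[11]='n': occ=0, LF[11]=C('n')+0=9+0=9
L[12]='$': occ=0, LF[12]=C('$')+0=0+0=0
L[13]='t': occ=0, LF[13]=C('t')+0=15+0=15
L[14]='o': occ=3, LF[14]=C('o')+3=10+3=13
L[15]='a': occ=1, LF[15]=C('a')+1=4+1=5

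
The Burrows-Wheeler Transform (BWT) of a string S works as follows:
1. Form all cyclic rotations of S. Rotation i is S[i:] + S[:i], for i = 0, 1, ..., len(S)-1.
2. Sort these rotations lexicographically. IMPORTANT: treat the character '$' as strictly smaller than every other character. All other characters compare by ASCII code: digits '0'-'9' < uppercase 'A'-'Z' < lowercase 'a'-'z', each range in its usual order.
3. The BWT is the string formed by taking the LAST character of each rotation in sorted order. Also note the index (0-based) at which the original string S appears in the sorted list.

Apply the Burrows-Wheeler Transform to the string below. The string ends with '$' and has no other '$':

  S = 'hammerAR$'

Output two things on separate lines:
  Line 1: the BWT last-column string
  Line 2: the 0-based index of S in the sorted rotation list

All 9 rotations (rotation i = S[i:]+S[:i]):
  rot[0] = hammerAR$
  rot[1] = ammerAR$h
  rot[2] = mmerAR$ha
  rot[3] = merAR$ham
  rot[4] = erAR$hamm
  rot[5] = rAR$hamme
  rot[6] = AR$hammer
  rot[7] = R$hammerA
  rot[8] = $hammerAR
Sorted (with $ < everything):
  sorted[0] = $hammerAR  (last char: 'R')
  sorted[1] = AR$hammer  (last char: 'r')
  sorted[2] = R$hammerA  (last char: 'A')
  sorted[3] = ammerAR$h  (last char: 'h')
  sorted[4] = erAR$hamm  (last char: 'm')
  sorted[5] = hammerAR$  (last char: '$')
  sorted[6] = merAR$ham  (last char: 'm')
  sorted[7] = mmerAR$ha  (last char: 'a')
  sorted[8] = rAR$hamme  (last char: 'e')
Last column: RrAhm$mae
Original string S is at sorted index 5

Answer: RrAhm$mae
5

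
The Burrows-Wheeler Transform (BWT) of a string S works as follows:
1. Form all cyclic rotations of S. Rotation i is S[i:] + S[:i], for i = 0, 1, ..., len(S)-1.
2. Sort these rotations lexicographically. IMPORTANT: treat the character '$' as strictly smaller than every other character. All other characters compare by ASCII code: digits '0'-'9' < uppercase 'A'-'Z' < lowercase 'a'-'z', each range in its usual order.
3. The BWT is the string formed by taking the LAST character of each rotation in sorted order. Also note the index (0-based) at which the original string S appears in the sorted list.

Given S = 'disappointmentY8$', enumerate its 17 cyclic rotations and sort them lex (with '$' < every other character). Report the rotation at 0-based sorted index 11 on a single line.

All 17 rotations (rotation i = S[i:]+S[:i]):
  rot[0] = disappointmentY8$
  rot[1] = isappointmentY8$d
  rot[2] = sappointmentY8$di
  rot[3] = appointmentY8$dis
  rot[4] = ppointmentY8$disa
  rot[5] = pointmentY8$disap
  rot[6] = ointmentY8$disapp
  rot[7] = intmentY8$disappo
  rot[8] = ntmentY8$disappoi
  rot[9] = tmentY8$disappoin
  rot[10] = mentY8$disappoint
  rot[11] = entY8$disappointm
  rot[12] = ntY8$disappointme
  rot[13] = tY8$disappointmen
  rot[14] = Y8$disappointment
  rot[15] = 8$disappointmentY
  rot[16] = $disappointmentY8
Sorted (with $ < everything):
  sorted[0] = $disappointmentY8
  sorted[1] = 8$disappointmentY
  sorted[2] = Y8$disappointment
  sorted[3] = appointmentY8$dis
  sorted[4] = disappointmentY8$
  sorted[5] = entY8$disappointm
  sorted[6] = intmentY8$disappo
  sorted[7] = isappointmentY8$d
  sorted[8] = mentY8$disappoint
  sorted[9] = ntY8$disappointme
  sorted[10] = ntmentY8$disappoi
  sorted[11] = ointmentY8$disapp
  sorted[12] = pointmentY8$disap
  sorted[13] = ppointmentY8$disa
  sorted[14] = sappointmentY8$di
  sorted[15] = tY8$disappointmen
  sorted[16] = tmentY8$disappoin
sorted[11] = ointmentY8$disapp

Answer: ointmentY8$disapp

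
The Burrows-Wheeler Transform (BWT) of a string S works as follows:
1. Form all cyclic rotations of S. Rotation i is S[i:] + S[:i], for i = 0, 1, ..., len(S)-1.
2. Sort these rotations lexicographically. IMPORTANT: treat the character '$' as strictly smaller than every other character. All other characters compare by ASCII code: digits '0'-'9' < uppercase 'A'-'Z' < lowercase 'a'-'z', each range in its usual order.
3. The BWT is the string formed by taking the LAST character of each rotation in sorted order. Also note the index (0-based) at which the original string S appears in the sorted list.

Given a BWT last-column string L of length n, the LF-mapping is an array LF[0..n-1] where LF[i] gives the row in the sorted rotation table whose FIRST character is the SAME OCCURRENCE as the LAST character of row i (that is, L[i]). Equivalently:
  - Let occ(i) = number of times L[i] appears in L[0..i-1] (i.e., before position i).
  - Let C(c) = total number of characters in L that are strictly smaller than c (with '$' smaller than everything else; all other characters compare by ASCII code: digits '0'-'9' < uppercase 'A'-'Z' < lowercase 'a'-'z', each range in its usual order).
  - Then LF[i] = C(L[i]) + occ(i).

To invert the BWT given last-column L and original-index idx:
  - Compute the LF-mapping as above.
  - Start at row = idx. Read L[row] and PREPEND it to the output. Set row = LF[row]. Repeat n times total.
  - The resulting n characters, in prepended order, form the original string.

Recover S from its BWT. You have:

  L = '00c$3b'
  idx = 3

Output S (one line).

Answer: 3bc00$

Derivation:
LF mapping: 1 2 5 0 3 4
Walk LF starting at row 3, prepending L[row]:
  step 1: row=3, L[3]='$', prepend. Next row=LF[3]=0
  step 2: row=0, L[0]='0', prepend. Next row=LF[0]=1
  step 3: row=1, L[1]='0', prepend. Next row=LF[1]=2
  step 4: row=2, L[2]='c', prepend. Next row=LF[2]=5
  step 5: row=5, L[5]='b', prepend. Next row=LF[5]=4
  step 6: row=4, L[4]='3', prepend. Next row=LF[4]=3
Reversed output: 3bc00$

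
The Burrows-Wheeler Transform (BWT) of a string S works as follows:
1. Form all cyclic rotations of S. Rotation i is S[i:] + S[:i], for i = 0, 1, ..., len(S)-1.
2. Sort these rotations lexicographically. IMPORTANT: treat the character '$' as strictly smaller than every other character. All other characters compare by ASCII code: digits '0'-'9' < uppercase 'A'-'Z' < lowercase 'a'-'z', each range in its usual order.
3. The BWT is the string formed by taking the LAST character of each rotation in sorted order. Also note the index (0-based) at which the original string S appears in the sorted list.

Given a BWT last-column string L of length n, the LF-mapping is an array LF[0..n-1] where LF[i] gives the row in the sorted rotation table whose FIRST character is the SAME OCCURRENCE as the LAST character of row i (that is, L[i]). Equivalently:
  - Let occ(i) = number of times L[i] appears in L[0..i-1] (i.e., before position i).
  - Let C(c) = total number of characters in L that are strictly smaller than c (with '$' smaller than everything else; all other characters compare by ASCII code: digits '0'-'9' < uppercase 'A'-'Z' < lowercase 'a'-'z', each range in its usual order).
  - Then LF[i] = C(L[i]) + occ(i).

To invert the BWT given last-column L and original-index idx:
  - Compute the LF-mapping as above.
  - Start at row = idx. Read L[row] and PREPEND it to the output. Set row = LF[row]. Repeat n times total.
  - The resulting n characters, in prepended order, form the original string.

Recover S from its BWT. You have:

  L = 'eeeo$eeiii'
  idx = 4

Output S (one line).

LF mapping: 1 2 3 9 0 4 5 6 7 8
Walk LF starting at row 4, prepending L[row]:
  step 1: row=4, L[4]='$', prepend. Next row=LF[4]=0
  step 2: row=0, L[0]='e', prepend. Next row=LF[0]=1
  step 3: row=1, L[1]='e', prepend. Next row=LF[1]=2
  step 4: row=2, L[2]='e', prepend. Next row=LF[2]=3
  step 5: row=3, L[3]='o', prepend. Next row=LF[3]=9
  step 6: row=9, L[9]='i', prepend. Next row=LF[9]=8
  step 7: row=8, L[8]='i', prepend. Next row=LF[8]=7
  step 8: row=7, L[7]='i', prepend. Next row=LF[7]=6
  step 9: row=6, L[6]='e', prepend. Next row=LF[6]=5
  step 10: row=5, L[5]='e', prepend. Next row=LF[5]=4
Reversed output: eeiiioeee$

Answer: eeiiioeee$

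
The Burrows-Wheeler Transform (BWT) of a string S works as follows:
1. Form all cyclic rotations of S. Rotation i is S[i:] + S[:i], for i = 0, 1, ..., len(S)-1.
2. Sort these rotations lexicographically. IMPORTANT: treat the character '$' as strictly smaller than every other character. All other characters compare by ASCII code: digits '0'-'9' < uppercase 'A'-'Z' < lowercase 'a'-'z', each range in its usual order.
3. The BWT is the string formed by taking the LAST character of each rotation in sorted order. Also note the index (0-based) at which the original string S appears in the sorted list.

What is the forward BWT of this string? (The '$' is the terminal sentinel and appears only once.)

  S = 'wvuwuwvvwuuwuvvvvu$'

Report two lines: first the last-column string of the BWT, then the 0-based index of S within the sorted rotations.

Answer: uvwwuvwvwvvuwvvuu$u
17

Derivation:
All 19 rotations (rotation i = S[i:]+S[:i]):
  rot[0] = wvuwuwvvwuuwuvvvvu$
  rot[1] = vuwuwvvwuuwuvvvvu$w
  rot[2] = uwuwvvwuuwuvvvvu$wv
  rot[3] = wuwvvwuuwuvvvvu$wvu
  rot[4] = uwvvwuuwuvvvvu$wvuw
  rot[5] = wvvwuuwuvvvvu$wvuwu
  rot[6] = vvwuuwuvvvvu$wvuwuw
  rot[7] = vwuuwuvvvvu$wvuwuwv
  rot[8] = wuuwuvvvvu$wvuwuwvv
  rot[9] = uuwuvvvvu$wvuwuwvvw
  rot[10] = uwuvvvvu$wvuwuwvvwu
  rot[11] = wuvvvvu$wvuwuwvvwuu
  rot[12] = uvvvvu$wvuwuwvvwuuw
  rot[13] = vvvvu$wvuwuwvvwuuwu
  rot[14] = vvvu$wvuwuwvvwuuwuv
  rot[15] = vvu$wvuwuwvvwuuwuvv
  rot[16] = vu$wvuwuwvvwuuwuvvv
  rot[17] = u$wvuwuwvvwuuwuvvvv
  rot[18] = $wvuwuwvvwuuwuvvvvu
Sorted (with $ < everything):
  sorted[0] = $wvuwuwvvwuuwuvvvvu  (last char: 'u')
  sorted[1] = u$wvuwuwvvwuuwuvvvv  (last char: 'v')
  sorted[2] = uuwuvvvvu$wvuwuwvvw  (last char: 'w')
  sorted[3] = uvvvvu$wvuwuwvvwuuw  (last char: 'w')
  sorted[4] = uwuvvvvu$wvuwuwvvwu  (last char: 'u')
  sorted[5] = uwuwvvwuuwuvvvvu$wv  (last char: 'v')
  sorted[6] = uwvvwuuwuvvvvu$wvuw  (last char: 'w')
  sorted[7] = vu$wvuwuwvvwuuwuvvv  (last char: 'v')
  sorted[8] = vuwuwvvwuuwuvvvvu$w  (last char: 'w')
  sorted[9] = vvu$wvuwuwvvwuuwuvv  (last char: 'v')
  sorted[10] = vvvu$wvuwuwvvwuuwuv  (last char: 'v')
  sorted[11] = vvvvu$wvuwuwvvwuuwu  (last char: 'u')
  sorted[12] = vvwuuwuvvvvu$wvuwuw  (last char: 'w')
  sorted[13] = vwuuwuvvvvu$wvuwuwv  (last char: 'v')
  sorted[14] = wuuwuvvvvu$wvuwuwvv  (last char: 'v')
  sorted[15] = wuvvvvu$wvuwuwvvwuu  (last char: 'u')
  sorted[16] = wuwvvwuuwuvvvvu$wvu  (last char: 'u')
  sorted[17] = wvuwuwvvwuuwuvvvvu$  (last char: '$')
  sorted[18] = wvvwuuwuvvvvu$wvuwu  (last char: 'u')
Last column: uvwwuvwvwvvuwvvuu$u
Original string S is at sorted index 17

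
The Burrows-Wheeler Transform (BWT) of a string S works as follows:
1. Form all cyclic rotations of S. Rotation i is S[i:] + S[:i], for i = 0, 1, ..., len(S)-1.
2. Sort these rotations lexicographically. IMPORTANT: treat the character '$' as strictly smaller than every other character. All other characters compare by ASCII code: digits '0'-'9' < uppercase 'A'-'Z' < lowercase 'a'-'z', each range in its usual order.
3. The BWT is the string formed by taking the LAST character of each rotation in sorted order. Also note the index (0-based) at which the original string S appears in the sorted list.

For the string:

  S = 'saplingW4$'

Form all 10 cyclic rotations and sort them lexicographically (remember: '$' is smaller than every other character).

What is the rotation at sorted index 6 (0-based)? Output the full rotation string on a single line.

All 10 rotations (rotation i = S[i:]+S[:i]):
  rot[0] = saplingW4$
  rot[1] = aplingW4$s
  rot[2] = plingW4$sa
  rot[3] = lingW4$sap
  rot[4] = ingW4$sapl
  rot[5] = ngW4$sapli
  rot[6] = gW4$saplin
  rot[7] = W4$sapling
  rot[8] = 4$saplingW
  rot[9] = $saplingW4
Sorted (with $ < everything):
  sorted[0] = $saplingW4
  sorted[1] = 4$saplingW
  sorted[2] = W4$sapling
  sorted[3] = aplingW4$s
  sorted[4] = gW4$saplin
  sorted[5] = ingW4$sapl
  sorted[6] = lingW4$sap
  sorted[7] = ngW4$sapli
  sorted[8] = plingW4$sa
  sorted[9] = saplingW4$
sorted[6] = lingW4$sap

Answer: lingW4$sap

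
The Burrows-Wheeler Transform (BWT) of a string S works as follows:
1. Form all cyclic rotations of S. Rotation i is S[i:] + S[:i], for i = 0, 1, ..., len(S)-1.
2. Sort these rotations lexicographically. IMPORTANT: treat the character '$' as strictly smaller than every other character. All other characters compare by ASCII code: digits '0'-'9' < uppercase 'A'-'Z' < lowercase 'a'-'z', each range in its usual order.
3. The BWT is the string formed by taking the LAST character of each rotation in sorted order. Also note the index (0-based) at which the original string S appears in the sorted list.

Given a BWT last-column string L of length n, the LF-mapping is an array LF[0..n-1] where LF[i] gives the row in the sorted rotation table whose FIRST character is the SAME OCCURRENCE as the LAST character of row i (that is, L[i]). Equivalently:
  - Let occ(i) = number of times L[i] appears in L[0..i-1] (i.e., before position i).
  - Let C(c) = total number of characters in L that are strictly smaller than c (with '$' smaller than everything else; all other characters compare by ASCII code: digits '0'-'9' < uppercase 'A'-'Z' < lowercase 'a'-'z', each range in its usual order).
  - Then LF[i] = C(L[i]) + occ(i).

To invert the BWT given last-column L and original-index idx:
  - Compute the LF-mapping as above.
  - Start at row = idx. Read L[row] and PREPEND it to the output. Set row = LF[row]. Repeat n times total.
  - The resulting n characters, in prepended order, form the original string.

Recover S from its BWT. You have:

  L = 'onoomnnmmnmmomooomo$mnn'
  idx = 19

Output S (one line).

LF mapping: 15 9 16 17 1 10 11 2 3 12 4 5 18 6 19 20 21 7 22 0 8 13 14
Walk LF starting at row 19, prepending L[row]:
  step 1: row=19, L[19]='$', prepend. Next row=LF[19]=0
  step 2: row=0, L[0]='o', prepend. Next row=LF[0]=15
  step 3: row=15, L[15]='o', prepend. Next row=LF[15]=20
  step 4: row=20, L[20]='m', prepend. Next row=LF[20]=8
  step 5: row=8, L[8]='m', prepend. Next row=LF[8]=3
  step 6: row=3, L[3]='o', prepend. Next row=LF[3]=17
  step 7: row=17, L[17]='m', prepend. Next row=LF[17]=7
  step 8: row=7, L[7]='m', prepend. Next row=LF[7]=2
  step 9: row=2, L[2]='o', prepend. Next row=LF[2]=16
  step 10: row=16, L[16]='o', prepend. Next row=LF[16]=21
  step 11: row=21, L[21]='n', prepend. Next row=LF[21]=13
  step 12: row=13, L[13]='m', prepend. Next row=LF[13]=6
  step 13: row=6, L[6]='n', prepend. Next row=LF[6]=11
  step 14: row=11, L[11]='m', prepend. Next row=LF[11]=5
  step 15: row=5, L[5]='n', prepend. Next row=LF[5]=10
  step 16: row=10, L[10]='m', prepend. Next row=LF[10]=4
  step 17: row=4, L[4]='m', prepend. Next row=LF[4]=1
  step 18: row=1, L[1]='n', prepend. Next row=LF[1]=9
  step 19: row=9, L[9]='n', prepend. Next row=LF[9]=12
  step 20: row=12, L[12]='o', prepend. Next row=LF[12]=18
  step 21: row=18, L[18]='o', prepend. Next row=LF[18]=22
  step 22: row=22, L[22]='n', prepend. Next row=LF[22]=14
  step 23: row=14, L[14]='o', prepend. Next row=LF[14]=19
Reversed output: onoonnmmnmnmnoommommoo$

Answer: onoonnmmnmnmnoommommoo$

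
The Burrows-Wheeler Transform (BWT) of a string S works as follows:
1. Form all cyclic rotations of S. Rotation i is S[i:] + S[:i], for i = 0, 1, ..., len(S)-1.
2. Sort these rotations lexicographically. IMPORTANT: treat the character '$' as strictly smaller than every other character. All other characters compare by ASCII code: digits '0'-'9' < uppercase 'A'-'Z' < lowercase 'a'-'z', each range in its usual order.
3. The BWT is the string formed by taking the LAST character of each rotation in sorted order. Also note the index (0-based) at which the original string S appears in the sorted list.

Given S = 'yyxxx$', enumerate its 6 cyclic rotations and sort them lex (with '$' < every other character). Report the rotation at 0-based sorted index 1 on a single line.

All 6 rotations (rotation i = S[i:]+S[:i]):
  rot[0] = yyxxx$
  rot[1] = yxxx$y
  rot[2] = xxx$yy
  rot[3] = xx$yyx
  rot[4] = x$yyxx
  rot[5] = $yyxxx
Sorted (with $ < everything):
  sorted[0] = $yyxxx
  sorted[1] = x$yyxx
  sorted[2] = xx$yyx
  sorted[3] = xxx$yy
  sorted[4] = yxxx$y
  sorted[5] = yyxxx$
sorted[1] = x$yyxx

Answer: x$yyxx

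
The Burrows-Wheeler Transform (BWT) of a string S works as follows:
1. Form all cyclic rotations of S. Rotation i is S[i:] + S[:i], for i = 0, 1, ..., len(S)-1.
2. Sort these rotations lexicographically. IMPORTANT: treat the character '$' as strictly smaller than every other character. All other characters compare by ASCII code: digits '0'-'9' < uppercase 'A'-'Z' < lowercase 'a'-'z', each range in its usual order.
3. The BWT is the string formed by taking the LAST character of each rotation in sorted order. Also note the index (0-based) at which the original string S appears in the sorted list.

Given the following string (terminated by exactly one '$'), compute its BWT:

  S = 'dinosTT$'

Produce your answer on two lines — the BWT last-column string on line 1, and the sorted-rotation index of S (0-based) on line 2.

All 8 rotations (rotation i = S[i:]+S[:i]):
  rot[0] = dinosTT$
  rot[1] = inosTT$d
  rot[2] = nosTT$di
  rot[3] = osTT$din
  rot[4] = sTT$dino
  rot[5] = TT$dinos
  rot[6] = T$dinosT
  rot[7] = $dinosTT
Sorted (with $ < everything):
  sorted[0] = $dinosTT  (last char: 'T')
  sorted[1] = T$dinosT  (last char: 'T')
  sorted[2] = TT$dinos  (last char: 's')
  sorted[3] = dinosTT$  (last char: '$')
  sorted[4] = inosTT$d  (last char: 'd')
  sorted[5] = nosTT$di  (last char: 'i')
  sorted[6] = osTT$din  (last char: 'n')
  sorted[7] = sTT$dino  (last char: 'o')
Last column: TTs$dino
Original string S is at sorted index 3

Answer: TTs$dino
3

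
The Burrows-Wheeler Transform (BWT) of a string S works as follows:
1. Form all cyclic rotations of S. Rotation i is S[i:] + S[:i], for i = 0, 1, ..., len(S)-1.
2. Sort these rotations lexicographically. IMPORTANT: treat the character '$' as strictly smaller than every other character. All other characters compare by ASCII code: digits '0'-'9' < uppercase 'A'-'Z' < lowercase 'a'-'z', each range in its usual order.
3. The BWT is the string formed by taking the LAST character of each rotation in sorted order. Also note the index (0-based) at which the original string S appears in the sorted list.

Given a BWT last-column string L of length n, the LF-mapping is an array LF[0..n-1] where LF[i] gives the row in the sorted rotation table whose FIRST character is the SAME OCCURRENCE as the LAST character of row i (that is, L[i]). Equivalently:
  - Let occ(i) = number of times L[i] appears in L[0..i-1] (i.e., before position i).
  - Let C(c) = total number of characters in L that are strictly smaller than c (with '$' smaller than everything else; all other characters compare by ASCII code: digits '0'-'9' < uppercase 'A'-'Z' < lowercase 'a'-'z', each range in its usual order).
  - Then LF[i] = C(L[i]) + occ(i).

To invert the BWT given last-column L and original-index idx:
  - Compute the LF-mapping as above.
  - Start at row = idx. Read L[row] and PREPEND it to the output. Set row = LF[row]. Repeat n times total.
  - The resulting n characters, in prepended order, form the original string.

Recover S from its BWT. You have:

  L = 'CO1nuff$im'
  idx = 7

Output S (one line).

Answer: muffinO1C$

Derivation:
LF mapping: 2 3 1 8 9 4 5 0 6 7
Walk LF starting at row 7, prepending L[row]:
  step 1: row=7, L[7]='$', prepend. Next row=LF[7]=0
  step 2: row=0, L[0]='C', prepend. Next row=LF[0]=2
  step 3: row=2, L[2]='1', prepend. Next row=LF[2]=1
  step 4: row=1, L[1]='O', prepend. Next row=LF[1]=3
  step 5: row=3, L[3]='n', prepend. Next row=LF[3]=8
  step 6: row=8, L[8]='i', prepend. Next row=LF[8]=6
  step 7: row=6, L[6]='f', prepend. Next row=LF[6]=5
  step 8: row=5, L[5]='f', prepend. Next row=LF[5]=4
  step 9: row=4, L[4]='u', prepend. Next row=LF[4]=9
  step 10: row=9, L[9]='m', prepend. Next row=LF[9]=7
Reversed output: muffinO1C$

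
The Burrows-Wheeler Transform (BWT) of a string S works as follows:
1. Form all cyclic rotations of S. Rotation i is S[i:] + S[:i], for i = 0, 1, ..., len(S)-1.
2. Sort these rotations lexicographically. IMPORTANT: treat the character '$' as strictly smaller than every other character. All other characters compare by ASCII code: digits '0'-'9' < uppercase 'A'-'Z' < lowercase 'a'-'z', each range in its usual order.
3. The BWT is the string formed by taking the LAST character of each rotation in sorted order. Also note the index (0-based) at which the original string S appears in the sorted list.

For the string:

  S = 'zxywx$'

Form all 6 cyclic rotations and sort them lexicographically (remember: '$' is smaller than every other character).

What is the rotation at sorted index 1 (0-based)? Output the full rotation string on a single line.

Answer: wx$zxy

Derivation:
All 6 rotations (rotation i = S[i:]+S[:i]):
  rot[0] = zxywx$
  rot[1] = xywx$z
  rot[2] = ywx$zx
  rot[3] = wx$zxy
  rot[4] = x$zxyw
  rot[5] = $zxywx
Sorted (with $ < everything):
  sorted[0] = $zxywx
  sorted[1] = wx$zxy
  sorted[2] = x$zxyw
  sorted[3] = xywx$z
  sorted[4] = ywx$zx
  sorted[5] = zxywx$
sorted[1] = wx$zxy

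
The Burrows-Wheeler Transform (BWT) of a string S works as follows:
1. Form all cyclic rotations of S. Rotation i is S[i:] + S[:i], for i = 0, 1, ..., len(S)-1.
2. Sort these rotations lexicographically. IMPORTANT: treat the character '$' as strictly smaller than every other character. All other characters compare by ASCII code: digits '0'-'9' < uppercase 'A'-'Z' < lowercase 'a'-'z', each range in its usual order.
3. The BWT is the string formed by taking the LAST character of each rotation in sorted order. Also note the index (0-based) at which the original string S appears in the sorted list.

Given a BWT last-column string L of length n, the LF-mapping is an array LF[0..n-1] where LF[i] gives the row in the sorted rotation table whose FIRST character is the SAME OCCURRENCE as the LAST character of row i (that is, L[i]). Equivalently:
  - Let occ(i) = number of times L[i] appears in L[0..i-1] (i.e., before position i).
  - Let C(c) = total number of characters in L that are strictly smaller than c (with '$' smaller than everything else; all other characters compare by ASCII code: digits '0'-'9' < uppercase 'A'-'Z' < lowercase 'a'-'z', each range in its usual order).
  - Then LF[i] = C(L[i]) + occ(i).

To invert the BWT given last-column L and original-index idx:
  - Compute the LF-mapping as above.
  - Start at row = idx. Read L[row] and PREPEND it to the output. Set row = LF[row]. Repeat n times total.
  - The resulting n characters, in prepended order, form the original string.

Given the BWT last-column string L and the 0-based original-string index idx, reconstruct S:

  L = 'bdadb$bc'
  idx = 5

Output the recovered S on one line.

LF mapping: 2 6 1 7 3 0 4 5
Walk LF starting at row 5, prepending L[row]:
  step 1: row=5, L[5]='$', prepend. Next row=LF[5]=0
  step 2: row=0, L[0]='b', prepend. Next row=LF[0]=2
  step 3: row=2, L[2]='a', prepend. Next row=LF[2]=1
  step 4: row=1, L[1]='d', prepend. Next row=LF[1]=6
  step 5: row=6, L[6]='b', prepend. Next row=LF[6]=4
  step 6: row=4, L[4]='b', prepend. Next row=LF[4]=3
  step 7: row=3, L[3]='d', prepend. Next row=LF[3]=7
  step 8: row=7, L[7]='c', prepend. Next row=LF[7]=5
Reversed output: cdbbdab$

Answer: cdbbdab$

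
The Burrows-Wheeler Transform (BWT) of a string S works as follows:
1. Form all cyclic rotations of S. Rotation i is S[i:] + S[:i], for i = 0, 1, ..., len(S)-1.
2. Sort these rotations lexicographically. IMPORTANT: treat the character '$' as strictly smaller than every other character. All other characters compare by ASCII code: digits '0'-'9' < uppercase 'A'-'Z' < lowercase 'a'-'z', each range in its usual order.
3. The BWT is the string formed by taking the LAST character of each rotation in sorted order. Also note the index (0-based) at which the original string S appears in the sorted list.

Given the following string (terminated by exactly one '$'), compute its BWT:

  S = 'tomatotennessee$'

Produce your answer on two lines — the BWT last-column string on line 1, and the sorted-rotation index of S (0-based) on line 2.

Answer: emestnonettseo$a
14

Derivation:
All 16 rotations (rotation i = S[i:]+S[:i]):
  rot[0] = tomatotennessee$
  rot[1] = omatotennessee$t
  rot[2] = matotennessee$to
  rot[3] = atotennessee$tom
  rot[4] = totennessee$toma
  rot[5] = otennessee$tomat
  rot[6] = tennessee$tomato
  rot[7] = ennessee$tomatot
  rot[8] = nnessee$tomatote
  rot[9] = nessee$tomatoten
  rot[10] = essee$tomatotenn
  rot[11] = ssee$tomatotenne
  rot[12] = see$tomatotennes
  rot[13] = ee$tomatotenness
  rot[14] = e$tomatotennesse
  rot[15] = $tomatotennessee
Sorted (with $ < everything):
  sorted[0] = $tomatotennessee  (last char: 'e')
  sorted[1] = atotennessee$tom  (last char: 'm')
  sorted[2] = e$tomatotennesse  (last char: 'e')
  sorted[3] = ee$tomatotenness  (last char: 's')
  sorted[4] = ennessee$tomatot  (last char: 't')
  sorted[5] = essee$tomatotenn  (last char: 'n')
  sorted[6] = matotennessee$to  (last char: 'o')
  sorted[7] = nessee$tomatoten  (last char: 'n')
  sorted[8] = nnessee$tomatote  (last char: 'e')
  sorted[9] = omatotennessee$t  (last char: 't')
  sorted[10] = otennessee$tomat  (last char: 't')
  sorted[11] = see$tomatotennes  (last char: 's')
  sorted[12] = ssee$tomatotenne  (last char: 'e')
  sorted[13] = tennessee$tomato  (last char: 'o')
  sorted[14] = tomatotennessee$  (last char: '$')
  sorted[15] = totennessee$toma  (last char: 'a')
Last column: emestnonettseo$a
Original string S is at sorted index 14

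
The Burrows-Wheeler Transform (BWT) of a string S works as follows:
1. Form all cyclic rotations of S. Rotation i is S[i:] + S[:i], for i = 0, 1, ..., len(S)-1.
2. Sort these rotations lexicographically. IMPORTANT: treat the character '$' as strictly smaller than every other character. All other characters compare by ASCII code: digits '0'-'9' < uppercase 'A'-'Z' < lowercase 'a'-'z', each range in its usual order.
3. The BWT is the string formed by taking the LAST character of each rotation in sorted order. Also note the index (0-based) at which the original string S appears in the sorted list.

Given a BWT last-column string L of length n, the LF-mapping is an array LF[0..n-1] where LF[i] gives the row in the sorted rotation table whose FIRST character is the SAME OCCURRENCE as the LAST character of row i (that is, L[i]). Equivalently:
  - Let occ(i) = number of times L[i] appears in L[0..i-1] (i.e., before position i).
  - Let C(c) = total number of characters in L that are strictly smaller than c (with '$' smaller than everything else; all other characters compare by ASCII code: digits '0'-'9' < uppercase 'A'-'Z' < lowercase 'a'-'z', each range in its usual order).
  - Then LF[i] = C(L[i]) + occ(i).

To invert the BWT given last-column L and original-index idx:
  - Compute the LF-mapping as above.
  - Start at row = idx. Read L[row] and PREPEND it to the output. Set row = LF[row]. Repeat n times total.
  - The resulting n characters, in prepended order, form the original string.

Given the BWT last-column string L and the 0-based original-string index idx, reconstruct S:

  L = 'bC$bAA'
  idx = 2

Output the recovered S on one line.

LF mapping: 4 3 0 5 1 2
Walk LF starting at row 2, prepending L[row]:
  step 1: row=2, L[2]='$', prepend. Next row=LF[2]=0
  step 2: row=0, L[0]='b', prepend. Next row=LF[0]=4
  step 3: row=4, L[4]='A', prepend. Next row=LF[4]=1
  step 4: row=1, L[1]='C', prepend. Next row=LF[1]=3
  step 5: row=3, L[3]='b', prepend. Next row=LF[3]=5
  step 6: row=5, L[5]='A', prepend. Next row=LF[5]=2
Reversed output: AbCAb$

Answer: AbCAb$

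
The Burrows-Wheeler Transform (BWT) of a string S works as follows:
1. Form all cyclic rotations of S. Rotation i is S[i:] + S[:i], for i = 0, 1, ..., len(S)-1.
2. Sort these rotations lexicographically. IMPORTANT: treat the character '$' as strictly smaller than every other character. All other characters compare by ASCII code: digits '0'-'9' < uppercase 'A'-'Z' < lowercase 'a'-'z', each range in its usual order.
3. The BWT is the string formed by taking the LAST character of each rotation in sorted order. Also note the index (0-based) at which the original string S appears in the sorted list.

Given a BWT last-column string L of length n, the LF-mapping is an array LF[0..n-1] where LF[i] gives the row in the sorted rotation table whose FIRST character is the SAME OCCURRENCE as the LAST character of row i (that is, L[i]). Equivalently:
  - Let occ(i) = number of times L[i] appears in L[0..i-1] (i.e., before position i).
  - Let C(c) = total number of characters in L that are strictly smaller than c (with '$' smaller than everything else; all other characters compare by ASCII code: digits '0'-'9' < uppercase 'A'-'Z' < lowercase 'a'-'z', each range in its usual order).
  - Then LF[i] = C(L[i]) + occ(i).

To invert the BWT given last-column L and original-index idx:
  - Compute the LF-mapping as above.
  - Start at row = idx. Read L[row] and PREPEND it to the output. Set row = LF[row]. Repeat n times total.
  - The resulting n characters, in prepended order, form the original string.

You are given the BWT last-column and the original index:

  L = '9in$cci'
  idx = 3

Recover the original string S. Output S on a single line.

Answer: cinci9$

Derivation:
LF mapping: 1 4 6 0 2 3 5
Walk LF starting at row 3, prepending L[row]:
  step 1: row=3, L[3]='$', prepend. Next row=LF[3]=0
  step 2: row=0, L[0]='9', prepend. Next row=LF[0]=1
  step 3: row=1, L[1]='i', prepend. Next row=LF[1]=4
  step 4: row=4, L[4]='c', prepend. Next row=LF[4]=2
  step 5: row=2, L[2]='n', prepend. Next row=LF[2]=6
  step 6: row=6, L[6]='i', prepend. Next row=LF[6]=5
  step 7: row=5, L[5]='c', prepend. Next row=LF[5]=3
Reversed output: cinci9$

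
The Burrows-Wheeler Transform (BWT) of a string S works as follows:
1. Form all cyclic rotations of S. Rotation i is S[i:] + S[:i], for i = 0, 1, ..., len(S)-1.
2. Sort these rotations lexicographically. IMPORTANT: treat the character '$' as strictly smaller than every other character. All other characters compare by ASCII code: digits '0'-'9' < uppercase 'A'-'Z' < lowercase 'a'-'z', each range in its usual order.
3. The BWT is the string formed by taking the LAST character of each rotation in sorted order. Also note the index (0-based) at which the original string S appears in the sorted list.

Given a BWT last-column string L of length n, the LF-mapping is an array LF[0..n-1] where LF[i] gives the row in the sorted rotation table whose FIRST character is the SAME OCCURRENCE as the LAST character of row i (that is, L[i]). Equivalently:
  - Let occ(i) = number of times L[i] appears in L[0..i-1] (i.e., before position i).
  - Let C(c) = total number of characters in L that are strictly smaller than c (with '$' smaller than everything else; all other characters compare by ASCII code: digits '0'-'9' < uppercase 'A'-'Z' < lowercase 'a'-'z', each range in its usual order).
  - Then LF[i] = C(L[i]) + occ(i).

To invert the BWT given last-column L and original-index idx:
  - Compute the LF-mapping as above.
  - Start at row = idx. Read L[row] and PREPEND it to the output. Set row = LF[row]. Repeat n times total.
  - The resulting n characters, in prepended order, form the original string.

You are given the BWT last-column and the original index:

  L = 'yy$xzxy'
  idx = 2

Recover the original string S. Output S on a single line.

Answer: xyzyxy$

Derivation:
LF mapping: 3 4 0 1 6 2 5
Walk LF starting at row 2, prepending L[row]:
  step 1: row=2, L[2]='$', prepend. Next row=LF[2]=0
  step 2: row=0, L[0]='y', prepend. Next row=LF[0]=3
  step 3: row=3, L[3]='x', prepend. Next row=LF[3]=1
  step 4: row=1, L[1]='y', prepend. Next row=LF[1]=4
  step 5: row=4, L[4]='z', prepend. Next row=LF[4]=6
  step 6: row=6, L[6]='y', prepend. Next row=LF[6]=5
  step 7: row=5, L[5]='x', prepend. Next row=LF[5]=2
Reversed output: xyzyxy$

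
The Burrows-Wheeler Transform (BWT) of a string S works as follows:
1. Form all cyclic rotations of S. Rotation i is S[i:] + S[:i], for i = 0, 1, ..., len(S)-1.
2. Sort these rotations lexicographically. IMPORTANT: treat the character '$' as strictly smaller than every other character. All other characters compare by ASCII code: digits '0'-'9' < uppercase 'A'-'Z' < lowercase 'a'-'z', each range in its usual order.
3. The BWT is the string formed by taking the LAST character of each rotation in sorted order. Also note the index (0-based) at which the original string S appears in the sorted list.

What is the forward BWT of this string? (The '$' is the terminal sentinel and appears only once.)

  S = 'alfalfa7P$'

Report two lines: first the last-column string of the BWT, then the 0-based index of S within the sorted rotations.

All 10 rotations (rotation i = S[i:]+S[:i]):
  rot[0] = alfalfa7P$
  rot[1] = lfalfa7P$a
  rot[2] = falfa7P$al
  rot[3] = alfa7P$alf
  rot[4] = lfa7P$alfa
  rot[5] = fa7P$alfal
  rot[6] = a7P$alfalf
  rot[7] = 7P$alfalfa
  rot[8] = P$alfalfa7
  rot[9] = $alfalfa7P
Sorted (with $ < everything):
  sorted[0] = $alfalfa7P  (last char: 'P')
  sorted[1] = 7P$alfalfa  (last char: 'a')
  sorted[2] = P$alfalfa7  (last char: '7')
  sorted[3] = a7P$alfalf  (last char: 'f')
  sorted[4] = alfa7P$alf  (last char: 'f')
  sorted[5] = alfalfa7P$  (last char: '$')
  sorted[6] = fa7P$alfal  (last char: 'l')
  sorted[7] = falfa7P$al  (last char: 'l')
  sorted[8] = lfa7P$alfa  (last char: 'a')
  sorted[9] = lfalfa7P$a  (last char: 'a')
Last column: Pa7ff$llaa
Original string S is at sorted index 5

Answer: Pa7ff$llaa
5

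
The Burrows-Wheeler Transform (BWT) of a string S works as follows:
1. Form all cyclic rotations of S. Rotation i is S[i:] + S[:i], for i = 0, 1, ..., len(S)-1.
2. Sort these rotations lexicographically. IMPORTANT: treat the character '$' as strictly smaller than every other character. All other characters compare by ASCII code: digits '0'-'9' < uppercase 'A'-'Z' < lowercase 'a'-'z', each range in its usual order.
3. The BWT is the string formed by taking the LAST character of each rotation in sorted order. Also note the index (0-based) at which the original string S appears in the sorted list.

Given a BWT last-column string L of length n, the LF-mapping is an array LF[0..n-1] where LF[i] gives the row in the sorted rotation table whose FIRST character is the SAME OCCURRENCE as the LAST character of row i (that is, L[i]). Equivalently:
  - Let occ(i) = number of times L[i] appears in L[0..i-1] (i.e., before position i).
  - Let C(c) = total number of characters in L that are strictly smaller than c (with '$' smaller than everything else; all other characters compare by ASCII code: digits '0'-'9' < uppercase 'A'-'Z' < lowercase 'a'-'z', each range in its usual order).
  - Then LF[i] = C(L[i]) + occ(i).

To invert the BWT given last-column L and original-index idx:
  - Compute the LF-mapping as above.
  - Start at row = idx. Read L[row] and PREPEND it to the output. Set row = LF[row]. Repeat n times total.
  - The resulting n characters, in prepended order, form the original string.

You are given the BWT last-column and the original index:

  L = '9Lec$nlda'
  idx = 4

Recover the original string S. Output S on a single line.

Answer: candleL9$

Derivation:
LF mapping: 1 2 6 4 0 8 7 5 3
Walk LF starting at row 4, prepending L[row]:
  step 1: row=4, L[4]='$', prepend. Next row=LF[4]=0
  step 2: row=0, L[0]='9', prepend. Next row=LF[0]=1
  step 3: row=1, L[1]='L', prepend. Next row=LF[1]=2
  step 4: row=2, L[2]='e', prepend. Next row=LF[2]=6
  step 5: row=6, L[6]='l', prepend. Next row=LF[6]=7
  step 6: row=7, L[7]='d', prepend. Next row=LF[7]=5
  step 7: row=5, L[5]='n', prepend. Next row=LF[5]=8
  step 8: row=8, L[8]='a', prepend. Next row=LF[8]=3
  step 9: row=3, L[3]='c', prepend. Next row=LF[3]=4
Reversed output: candleL9$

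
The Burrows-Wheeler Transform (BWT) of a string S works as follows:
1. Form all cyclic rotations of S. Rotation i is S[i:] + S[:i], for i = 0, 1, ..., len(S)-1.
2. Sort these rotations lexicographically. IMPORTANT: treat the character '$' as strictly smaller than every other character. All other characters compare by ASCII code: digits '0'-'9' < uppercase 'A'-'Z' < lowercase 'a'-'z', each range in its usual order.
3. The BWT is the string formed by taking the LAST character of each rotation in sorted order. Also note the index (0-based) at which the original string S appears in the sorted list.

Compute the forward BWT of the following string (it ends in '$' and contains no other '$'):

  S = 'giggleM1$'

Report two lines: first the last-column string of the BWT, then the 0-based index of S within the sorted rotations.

All 9 rotations (rotation i = S[i:]+S[:i]):
  rot[0] = giggleM1$
  rot[1] = iggleM1$g
  rot[2] = ggleM1$gi
  rot[3] = gleM1$gig
  rot[4] = leM1$gigg
  rot[5] = eM1$giggl
  rot[6] = M1$giggle
  rot[7] = 1$giggleM
  rot[8] = $giggleM1
Sorted (with $ < everything):
  sorted[0] = $giggleM1  (last char: '1')
  sorted[1] = 1$giggleM  (last char: 'M')
  sorted[2] = M1$giggle  (last char: 'e')
  sorted[3] = eM1$giggl  (last char: 'l')
  sorted[4] = ggleM1$gi  (last char: 'i')
  sorted[5] = giggleM1$  (last char: '$')
  sorted[6] = gleM1$gig  (last char: 'g')
  sorted[7] = iggleM1$g  (last char: 'g')
  sorted[8] = leM1$gigg  (last char: 'g')
Last column: 1Meli$ggg
Original string S is at sorted index 5

Answer: 1Meli$ggg
5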